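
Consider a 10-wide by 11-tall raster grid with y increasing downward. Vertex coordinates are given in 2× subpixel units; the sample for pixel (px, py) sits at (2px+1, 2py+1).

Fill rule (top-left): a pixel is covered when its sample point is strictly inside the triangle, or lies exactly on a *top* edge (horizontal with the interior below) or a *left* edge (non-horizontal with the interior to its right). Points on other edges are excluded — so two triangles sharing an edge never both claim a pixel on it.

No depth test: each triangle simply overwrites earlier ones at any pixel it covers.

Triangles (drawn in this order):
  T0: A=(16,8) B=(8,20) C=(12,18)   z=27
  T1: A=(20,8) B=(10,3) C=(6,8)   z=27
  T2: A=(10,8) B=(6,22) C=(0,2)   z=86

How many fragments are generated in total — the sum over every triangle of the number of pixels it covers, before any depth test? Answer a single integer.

T0:
  2·area = 32  (B↔C swapped to make it positive)
  edge (16, 8)→(12, 18): d=(-4,10) right/bottom  bias=-1
  edge (12, 18)→(8, 20): d=(-4,2) right/bottom  bias=-1
  edge (8, 20)→(16, 8): d=(8,-12) top-left  bias=+0
    (6,6)@(13, 13): e=[10,18,4] → X
    (7,6)@(15, 13): e=[-10,14,28] → .
    (6,7)@(13, 15): e=[2,10,20] → X
    (7,7)@(15, 15): e=[-18,6,44] → .
    (5,8)@(11, 17): e=[14,6,12] → X
    (6,8)@(13, 17): e=[-6,2,36] → .
    (4,9)@(9, 19): e=[26,2,4] → X
    (5,9)@(11, 19): e=[6,-2,28] → .
    (4,10)@(9, 21): e=[18,-6,20] → .
  covered (4 px):
    . . . . . . . . . .
    . . . . . . . . . .
    . . . . . . . . . .
    . . . . . . . . . .
    . . . . . . . . . .
    . . . . . . . . . .
    . . . . . . X . . .
    . . . . . . X . . .
    . . . . . X . . . .
    . . . . X . . . . .
    . . . . . . . . . .
T1:
  2·area = 70  (B↔C swapped to make it positive)
  edge (20, 8)→(6, 8): d=(-14,0) right/bottom  bias=-1
  edge (6, 8)→(10, 3): d=(4,-5) top-left  bias=+0
  edge (10, 3)→(20, 8): d=(10,5) right/bottom  bias=-1
    (4,2)@(9, 5): e=[42,3,25] → X
    (5,2)@(11, 5): e=[42,13,15] → X
    (6,2)@(13, 5): e=[42,23,5] → X
    (7,2)@(15, 5): e=[42,33,-5] → .
    (3,3)@(7, 7): e=[14,1,55] → X
    (7,3)@(15, 7): e=[14,41,15] → X
    (8,3)@(17, 7): e=[14,51,5] → X
    (9,3)@(19, 7): e=[14,61,-5] → .
    (3,4)@(7, 9): e=[-14,9,75] → .
    (4,4)@(9, 9): e=[-14,19,65] → .
    (5,4)@(11, 9): e=[-14,29,55] → .
    (6,4)@(13, 9): e=[-14,39,45] → .
  covered (9 px):
    . . . . . . . . . .
    . . . . . . . . . .
    . . . . X X X . . .
    . . . X X X X X X .
    . . . . . . . . . .
    . . . . . . . . . .
    . . . . . . . . . .
    . . . . . . . . . .
    . . . . . . . . . .
    . . . . . . . . . .
    . . . . . . . . . .
T2:
  2·area = 164
  edge (10, 8)→(6, 22): d=(-4,14) right/bottom  bias=-1
  edge (6, 22)→(0, 2): d=(-6,-20) top-left  bias=+0
  edge (0, 2)→(10, 8): d=(10,6) right/bottom  bias=-1
    (0,1)@(1, 3): e=[146,14,4] → X
    (1,1)@(3, 3): e=[118,54,-8] → .
    (0,2)@(1, 5): e=[138,2,24] → X
    (1,2)@(3, 5): e=[110,42,12] → X
    (2,2)@(5, 5): e=[82,82,0] → .  [on edge]
    (0,3)@(1, 7): e=[130,-10,44] → .
    (1,3)@(3, 7): e=[102,30,32] → X
    (2,3)@(5, 7): e=[74,70,20] → X
    (3,3)@(7, 7): e=[46,110,8] → X
    (4,3)@(9, 7): e=[18,150,-4] → .
    (1,4)@(3, 9): e=[94,18,52] → X
    (4,4)@(9, 9): e=[10,138,16] → X
    (7,5)@(15, 11): e=[-82,246,0] → .  [on edge]
  covered (20 px):
    . . . . . . . . . .
    X . . . . . . . . .
    X X . . . . . . . .
    . X X X . . . . . .
    . X X X X . . . . .
    . X X X X . . . . .
    . . X X . . . . . .
    . . X X . . . . . .
    . . X X . . . . . .
    . . . . . . . . . .
    . . . . . . . . . .

Answer: 33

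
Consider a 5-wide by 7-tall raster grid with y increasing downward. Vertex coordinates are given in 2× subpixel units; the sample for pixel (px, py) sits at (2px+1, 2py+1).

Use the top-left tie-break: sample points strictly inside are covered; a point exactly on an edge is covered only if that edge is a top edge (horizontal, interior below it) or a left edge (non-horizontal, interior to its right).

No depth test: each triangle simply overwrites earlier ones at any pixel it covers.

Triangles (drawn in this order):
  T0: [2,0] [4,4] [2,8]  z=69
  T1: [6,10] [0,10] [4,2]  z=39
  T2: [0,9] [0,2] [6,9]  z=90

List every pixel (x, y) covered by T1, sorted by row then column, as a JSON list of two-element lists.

T0:
  2·area = 16
  edge (2, 0)→(4, 4): d=(2,4) right/bottom  bias=-1
  edge (4, 4)→(2, 8): d=(-2,4) right/bottom  bias=-1
  edge (2, 8)→(2, 0): d=(0,-8) top-left  bias=+0
    (1,1)@(3, 3): e=[2,6,8] → █
    (2,1)@(5, 3): e=[-6,-2,24] → ·
    (1,2)@(3, 5): e=[6,2,8] → █
    (2,2)@(5, 5): e=[-2,-6,24] → ·
    (1,3)@(3, 7): e=[10,-2,8] → ·
  covered (2 px):
    · · · · ·
    · █ · · ·
    · █ · · ·
    · · · · ·
    · · · · ·
    · · · · ·
    · · · · ·
T1:
  2·area = 48
  edge (6, 10)→(0, 10): d=(-6,0) right/bottom  bias=-1
  edge (0, 10)→(4, 2): d=(4,-8) top-left  bias=+0
  edge (4, 2)→(6, 10): d=(2,8) right/bottom  bias=-1
    (1,2)@(3, 5): e=[30,4,14] → █
    (2,2)@(5, 5): e=[30,20,-2] → ·
    (1,3)@(3, 7): e=[18,12,18] → █
    (2,3)@(5, 7): e=[18,28,2] → █
    (3,3)@(7, 7): e=[18,44,-14] → ·
    (0,4)@(1, 9): e=[6,4,38] → █
    (3,4)@(7, 9): e=[6,52,-10] → ·
    (0,5)@(1, 11): e=[-6,12,42] → ·
    (1,5)@(3, 11): e=[-6,28,26] → ·
    (2,5)@(5, 11): e=[-6,44,10] → ·
  covered (6 px):
    · · · · ·
    · · · · ·
    · █ · · ·
    · █ █ · ·
    █ █ █ · ·
    · · · · ·
    · · · · ·
T2:
  2·area = 42
  edge (0, 9)→(0, 2): d=(0,-7) top-left  bias=+0
  edge (0, 2)→(6, 9): d=(6,7) right/bottom  bias=-1
  edge (6, 9)→(0, 9): d=(-6,0) right/bottom  bias=-1
    (0,2)@(1, 5): e=[7,11,24] → █
    (1,2)@(3, 5): e=[21,-3,24] → ·
    (0,3)@(1, 7): e=[7,23,12] → █
    (1,3)@(3, 7): e=[21,9,12] → █
    (2,3)@(5, 7): e=[35,-5,12] → ·
    (0,4)@(1, 9): e=[7,35,0] → ·  [on edge]
    (1,4)@(3, 9): e=[21,21,0] → ·  [on edge]
    (2,4)@(5, 9): e=[35,7,0] → ·  [on edge]
    (3,4)@(7, 9): e=[49,-7,0] → ·  [on edge]
    (4,4)@(9, 9): e=[63,-21,0] → ·  [on edge]
  covered (3 px):
    · · · · ·
    · · · · ·
    █ · · · ·
    █ █ · · ·
    · · · · ·
    · · · · ·
    · · · · ·

Result: [[1,2],[1,3],[2,3],[0,4],[1,4],[2,4]]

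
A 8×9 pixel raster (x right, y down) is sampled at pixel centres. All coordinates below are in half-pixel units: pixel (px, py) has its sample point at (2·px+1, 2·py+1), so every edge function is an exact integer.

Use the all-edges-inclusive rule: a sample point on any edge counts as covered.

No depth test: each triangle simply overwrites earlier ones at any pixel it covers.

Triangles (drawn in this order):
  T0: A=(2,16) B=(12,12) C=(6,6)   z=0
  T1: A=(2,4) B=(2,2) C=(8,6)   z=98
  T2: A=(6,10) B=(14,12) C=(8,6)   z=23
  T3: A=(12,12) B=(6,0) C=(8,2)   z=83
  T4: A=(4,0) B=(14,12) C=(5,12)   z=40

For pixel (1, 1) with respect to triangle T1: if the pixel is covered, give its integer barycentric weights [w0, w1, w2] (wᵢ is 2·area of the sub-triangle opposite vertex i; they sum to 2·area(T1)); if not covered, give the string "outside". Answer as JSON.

T0:
  2·area = 84  (B↔C swapped to make it positive)
  edge (2, 16)→(6, 6): d=(4,-10) inclusive
  edge (6, 6)→(12, 12): d=(6,6) inclusive
  edge (12, 12)→(2, 16): d=(-10,4) inclusive
    (0,0)@(1, 1): e=[-70,0,154] → .  [on edge]
    (1,1)@(3, 3): e=[-42,0,126] → .  [on edge]
    (2,2)@(5, 5): e=[-14,0,98] → .  [on edge]
    (3,3)@(7, 7): e=[14,0,70] → X  [on edge]
    (4,3)@(9, 7): e=[34,-12,62] → .
    (2,4)@(5, 9): e=[2,24,58] → X
    (4,4)@(9, 9): e=[42,0,42] → X  [on edge]
    (5,4)@(11, 9): e=[62,-12,34] → .
    (2,5)@(5, 11): e=[10,36,38] → X
    (5,5)@(11, 11): e=[70,0,14] → X  [on edge]
    (6,5)@(13, 11): e=[90,-12,6] → .
    (2,6)@(5, 13): e=[18,48,18] → X
    (6,6)@(13, 13): e=[98,0,-14] → .  [on edge]
    (7,7)@(15, 15): e=[126,0,-42] → .  [on edge]
  covered (12 px):
    . . . . . . . .
    . . . . . . . .
    . . . . . . . .
    . . . X . . . .
    . . X X X . . .
    . . X X X X . .
    . . X X X . . .
    . X . . . . . .
    . . . . . . . .
T1:
  2·area = 12
  edge (2, 4)→(2, 2): d=(0,-2) inclusive
  edge (2, 2)→(8, 6): d=(6,4) inclusive
  edge (8, 6)→(2, 4): d=(-6,-2) inclusive
    (1,1)@(3, 3): e=[2,2,8] → X
    (2,1)@(5, 3): e=[6,-6,12] → .
    (1,2)@(3, 5): e=[2,14,-4] → .
    (2,2)@(5, 5): e=[6,6,0] → X  [on edge]
    (3,2)@(7, 5): e=[10,-2,4] → .
    (2,3)@(5, 7): e=[6,18,-12] → .
    (5,3)@(11, 7): e=[18,-6,0] → .  [on edge]
  covered (2 px):
    . . . . . . . .
    . X . . . . . .
    . . X . . . . .
    . . . . . . . .
    . . . . . . . .
    . . . . . . . .
    . . . . . . . .
    . . . . . . . .
    . . . . . . . .
T2:
  2·area = 36  (B↔C swapped to make it positive)
  edge (6, 10)→(8, 6): d=(2,-4) inclusive
  edge (8, 6)→(14, 12): d=(6,6) inclusive
  edge (14, 12)→(6, 10): d=(-8,-2) inclusive
    (1,0)@(3, 1): e=[-30,0,66] → .  [on edge]
    (2,1)@(5, 3): e=[-18,0,54] → .  [on edge]
    (3,2)@(7, 5): e=[-6,0,42] → .  [on edge]
    (4,3)@(9, 7): e=[6,0,30] → X  [on edge]
    (5,3)@(11, 7): e=[14,-12,34] → .
    (3,4)@(7, 9): e=[2,24,10] → X
    (5,4)@(11, 9): e=[18,0,18] → X  [on edge]
    (6,4)@(13, 9): e=[26,-12,22] → .
    (3,5)@(7, 11): e=[6,36,-6] → .
    (4,5)@(9, 11): e=[14,24,-2] → .
    (5,5)@(11, 11): e=[22,12,2] → X
    (6,5)@(13, 11): e=[30,0,6] → X  [on edge]
    (7,6)@(15, 13): e=[42,0,-6] → .  [on edge]
  covered (6 px):
    . . . . . . . .
    . . . . . . . .
    . . . . . . . .
    . . . . X . . .
    . . . X X X . .
    . . . . . X X .
    . . . . . . . .
    . . . . . . . .
    . . . . . . . .
T3:
  2·area = 12
  edge (12, 12)→(6, 0): d=(-6,-12) inclusive
  edge (6, 0)→(8, 2): d=(2,2) inclusive
  edge (8, 2)→(12, 12): d=(4,10) inclusive
    (3,0)@(7, 1): e=[6,0,6] → X  [on edge]
    (4,0)@(9, 1): e=[30,-4,-14] → .
    (3,1)@(7, 3): e=[-6,4,14] → .
    (4,1)@(9, 3): e=[18,0,-6] → .  [on edge]
    (4,2)@(9, 5): e=[6,4,2] → X
    (5,2)@(11, 5): e=[30,0,-18] → .  [on edge]
    (4,3)@(9, 7): e=[-6,8,10] → .
    (6,3)@(13, 7): e=[42,0,-30] → .  [on edge]
    (7,4)@(15, 9): e=[54,0,-42] → .  [on edge]
  covered (2 px):
    . . . X . . . .
    . . . . . . . .
    . . . . X . . .
    . . . . . . . .
    . . . . . . . .
    . . . . . . . .
    . . . . . . . .
    . . . . . . . .
    . . . . . . . .
T4:
  2·area = 108
  edge (4, 0)→(14, 12): d=(10,12) inclusive
  edge (14, 12)→(5, 12): d=(-9,0) inclusive
  edge (5, 12)→(4, 0): d=(-1,-12) inclusive
    (2,1)@(5, 3): e=[18,81,9] → X
    (3,1)@(7, 3): e=[-6,81,33] → .
    (2,2)@(5, 5): e=[38,63,7] → X
    (3,2)@(7, 5): e=[14,63,31] → X
    (4,2)@(9, 5): e=[-10,63,55] → .
    (2,3)@(5, 7): e=[58,45,5] → X
    (4,3)@(9, 7): e=[10,45,53] → X
    (5,3)@(11, 7): e=[-14,45,77] → .
    (2,4)@(5, 9): e=[78,27,3] → X
    (5,4)@(11, 9): e=[6,27,75] → X
    (6,4)@(13, 9): e=[-18,27,99] → .
    (2,5)@(5, 11): e=[98,9,1] → X
  covered (15 px):
    . . . . . . . .
    . . X . . . . .
    . . X X . . . .
    . . X X X . . .
    . . X X X X . .
    . . X X X X X .
    . . . . . . . .
    . . . . . . . .
    . . . . . . . .

Result: [2,8,2]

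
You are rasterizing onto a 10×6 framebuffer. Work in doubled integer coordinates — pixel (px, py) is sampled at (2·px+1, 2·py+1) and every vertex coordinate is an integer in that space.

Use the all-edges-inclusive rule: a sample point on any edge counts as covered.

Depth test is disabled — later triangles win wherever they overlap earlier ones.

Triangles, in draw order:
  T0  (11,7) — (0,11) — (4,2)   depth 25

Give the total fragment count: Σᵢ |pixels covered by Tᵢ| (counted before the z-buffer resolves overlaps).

T0:
  2·area = 83
  edge (11, 7)→(0, 11): d=(-11,4) inclusive
  edge (0, 11)→(4, 2): d=(4,-9) inclusive
  edge (4, 2)→(11, 7): d=(7,5) inclusive
    (2,1)@(5, 3): e=[68,13,2] → #
    (3,1)@(7, 3): e=[60,31,-8] → ·
    (1,2)@(3, 5): e=[54,3,26] → #
    (3,2)@(7, 5): e=[38,39,6] → #
    (4,2)@(9, 5): e=[30,57,-4] → ·
    (1,3)@(3, 7): e=[32,11,40] → #
    (4,3)@(9, 7): e=[8,65,10] → #
    (5,3)@(11, 7): e=[0,83,0] → #  [on edge]
    (6,3)@(13, 7): e=[-8,101,-10] → ·
    (0,4)@(1, 9): e=[18,1,64] → #
    (3,4)@(7, 9): e=[-6,55,34] → ·
    (4,4)@(9, 9): e=[-14,73,24] → ·
  covered (12 px):
    · · · · · · · · · ·
    · · # · · · · · · ·
    · # # # · · · · · ·
    · # # # # # · · · ·
    # # # · · · · · · ·
    · · · · · · · · · ·

Answer: 12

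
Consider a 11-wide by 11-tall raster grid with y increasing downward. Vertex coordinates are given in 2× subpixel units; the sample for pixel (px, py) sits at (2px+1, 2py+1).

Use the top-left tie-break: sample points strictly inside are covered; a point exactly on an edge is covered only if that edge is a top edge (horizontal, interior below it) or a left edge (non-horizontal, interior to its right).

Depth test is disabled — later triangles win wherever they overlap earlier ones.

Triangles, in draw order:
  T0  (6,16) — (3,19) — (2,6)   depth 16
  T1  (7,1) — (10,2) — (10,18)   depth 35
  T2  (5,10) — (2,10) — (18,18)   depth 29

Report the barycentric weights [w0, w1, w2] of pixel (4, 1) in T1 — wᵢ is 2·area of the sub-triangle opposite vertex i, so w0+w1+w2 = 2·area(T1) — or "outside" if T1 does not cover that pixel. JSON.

T0:
  2·area = 42
  edge (6, 16)→(3, 19): d=(-3,3) right/bottom  bias=-1
  edge (3, 19)→(2, 6): d=(-1,-13) top-left  bias=+0
  edge (2, 6)→(6, 16): d=(4,10) right/bottom  bias=-1
    (10,0)@(21, 1): e=[0,252,-210] → ·  [on edge]
    (9,1)@(19, 3): e=[0,224,-182] → ·  [on edge]
    (8,2)@(17, 5): e=[0,196,-154] → ·  [on edge]
    (7,3)@(15, 7): e=[0,168,-126] → ·  [on edge]
    (1,4)@(3, 9): e=[30,10,2] → █
    (2,4)@(5, 9): e=[24,36,-18] → ·
    (6,4)@(13, 9): e=[0,140,-98] → ·  [on edge]
    (1,5)@(3, 11): e=[24,8,10] → █
    (2,5)@(5, 11): e=[18,34,-10] → ·
    (5,5)@(11, 11): e=[0,112,-70] → ·  [on edge]
    (1,6)@(3, 13): e=[18,6,18] → █
    (2,6)@(5, 13): e=[12,32,-2] → ·
    (4,6)@(9, 13): e=[0,84,-42] → ·  [on edge]
    (3,7)@(7, 15): e=[0,56,-14] → ·  [on edge]
    (2,8)@(5, 17): e=[0,28,14] → ·  [on edge]
    (1,9)@(3, 19): e=[0,0,42] → ·  [on edge]
    (0,10)@(1, 21): e=[0,-28,70] → ·  [on edge]
  covered (6 px):
    · · · · · · · · · · ·
    · · · · · · · · · · ·
    · · · · · · · · · · ·
    · · · · · · · · · · ·
    · █ · · · · · · · · ·
    · █ · · · · · · · · ·
    · █ · · · · · · · · ·
    · █ █ · · · · · · · ·
    · █ · · · · · · · · ·
    · · · · · · · · · · ·
    · · · · · · · · · · ·
T1:
  2·area = 48
  edge (7, 1)→(10, 2): d=(3,1) right/bottom  bias=-1
  edge (10, 2)→(10, 18): d=(0,16) right/bottom  bias=-1
  edge (10, 18)→(7, 1): d=(-3,-17) top-left  bias=+0
    (3,0)@(7, 1): e=[0,48,0] → ·  [on edge]
    (4,1)@(9, 3): e=[4,16,28] → █
    (5,1)@(11, 3): e=[2,-16,62] → ·
    (6,1)@(13, 3): e=[0,-48,96] → ·  [on edge]
    (4,2)@(9, 5): e=[10,16,22] → █
    (5,2)@(11, 5): e=[8,-16,56] → ·
    (9,2)@(19, 5): e=[0,-144,192] → ·  [on edge]
    (4,3)@(9, 7): e=[16,16,16] → █
    (5,3)@(11, 7): e=[14,-16,50] → ·
    (4,4)@(9, 9): e=[22,16,10] → █
    (5,4)@(11, 9): e=[20,-16,44] → ·
    (4,5)@(9, 11): e=[28,16,4] → █
  covered (5 px):
    · · · · · · · · · · ·
    · · · · █ · · · · · ·
    · · · · █ · · · · · ·
    · · · · █ · · · · · ·
    · · · · █ · · · · · ·
    · · · · █ · · · · · ·
    · · · · · · · · · · ·
    · · · · · · · · · · ·
    · · · · · · · · · · ·
    · · · · · · · · · · ·
    · · · · · · · · · · ·
T2:
  2·area = 24  (B↔C swapped to make it positive)
  edge (5, 10)→(18, 18): d=(13,8) right/bottom  bias=-1
  edge (18, 18)→(2, 10): d=(-16,-8) top-left  bias=+0
  edge (2, 10)→(5, 10): d=(3,0) top-left  bias=+0
    (2,5)@(5, 11): e=[13,8,3] → █
    (3,5)@(7, 11): e=[-3,24,3] → ·
    (2,6)@(5, 13): e=[39,-24,9] → ·
    (4,6)@(9, 13): e=[7,8,9] → █
    (5,6)@(11, 13): e=[-9,24,9] → ·
    (4,7)@(9, 15): e=[33,-24,15] → ·
    (6,7)@(13, 15): e=[1,8,15] → █
    (7,7)@(15, 15): e=[-15,24,15] → ·
    (6,8)@(13, 17): e=[27,-24,21] → ·
  covered (3 px):
    · · · · · · · · · · ·
    · · · · · · · · · · ·
    · · · · · · · · · · ·
    · · · · · · · · · · ·
    · · · · · · · · · · ·
    · · █ · · · · · · · ·
    · · · · █ · · · · · ·
    · · · · · · █ · · · ·
    · · · · · · · · · · ·
    · · · · · · · · · · ·
    · · · · · · · · · · ·

Answer: [16,28,4]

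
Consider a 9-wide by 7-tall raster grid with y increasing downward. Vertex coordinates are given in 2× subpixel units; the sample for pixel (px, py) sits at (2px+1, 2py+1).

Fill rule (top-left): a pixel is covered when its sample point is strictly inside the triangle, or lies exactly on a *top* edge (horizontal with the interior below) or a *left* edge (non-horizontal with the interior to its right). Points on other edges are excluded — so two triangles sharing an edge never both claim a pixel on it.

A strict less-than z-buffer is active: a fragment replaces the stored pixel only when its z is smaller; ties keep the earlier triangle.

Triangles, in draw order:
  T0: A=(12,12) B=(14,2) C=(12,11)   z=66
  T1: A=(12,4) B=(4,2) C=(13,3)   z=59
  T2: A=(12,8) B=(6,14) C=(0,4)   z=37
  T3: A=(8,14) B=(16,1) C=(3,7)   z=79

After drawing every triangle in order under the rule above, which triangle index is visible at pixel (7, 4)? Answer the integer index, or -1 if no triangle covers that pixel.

T0:
  2·area = 2  (B↔C swapped to make it positive)
  edge (12, 12)→(12, 11): d=(0,-1) top-left  bias=+0
  edge (12, 11)→(14, 2): d=(2,-9) top-left  bias=+0
  edge (14, 2)→(12, 12): d=(-2,10) right/bottom  bias=-1
    (6,3)@(13, 7): e=[1,1,0] → ·  [on edge]
  covered (0 px):
    · · · · · · · · ·
    · · · · · · · · ·
    · · · · · · · · ·
    · · · · · · · · ·
    · · · · · · · · ·
    · · · · · · · · ·
    · · · · · · · · ·
T1:
  2·area = 10
  edge (12, 4)→(4, 2): d=(-8,-2) top-left  bias=+0
  edge (4, 2)→(13, 3): d=(9,1) right/bottom  bias=-1
  edge (13, 3)→(12, 4): d=(-1,1) right/bottom  bias=-1
    (7,0)@(15, 1): e=[30,-20,0] → ·  [on edge]
    (4,1)@(9, 3): e=[2,4,4] → █
    (5,1)@(11, 3): e=[6,2,2] → █
    (6,1)@(13, 3): e=[10,0,0] → ·  [on edge]
    (4,2)@(9, 5): e=[-14,22,2] → ·
    (5,2)@(11, 5): e=[-10,20,0] → ·  [on edge]
    (4,3)@(9, 7): e=[-30,40,0] → ·  [on edge]
    (3,4)@(7, 9): e=[-50,60,0] → ·  [on edge]
    (2,5)@(5, 11): e=[-70,80,0] → ·  [on edge]
    (1,6)@(3, 13): e=[-90,100,0] → ·  [on edge]
  covered (2 px):
    · · · · · · · · ·
    · · · · █ █ · · ·
    · · · · · · · · ·
    · · · · · · · · ·
    · · · · · · · · ·
    · · · · · · · · ·
    · · · · · · · · ·
T2:
  2·area = 96
  edge (12, 8)→(6, 14): d=(-6,6) right/bottom  bias=-1
  edge (6, 14)→(0, 4): d=(-6,-10) top-left  bias=+0
  edge (0, 4)→(12, 8): d=(12,4) right/bottom  bias=-1
    (8,1)@(17, 3): e=[0,176,-80] → ·  [on edge]
    (0,2)@(1, 5): e=[84,4,8] → █
    (1,2)@(3, 5): e=[72,24,0] → ·  [on edge]
    (7,2)@(15, 5): e=[0,144,-48] → ·  [on edge]
    (0,3)@(1, 7): e=[72,-8,32] → ·
    (1,3)@(3, 7): e=[60,12,24] → █
    (2,3)@(5, 7): e=[48,32,16] → █
    (3,3)@(7, 7): e=[36,52,8] → █
    (4,3)@(9, 7): e=[24,72,0] → ·  [on edge]
    (6,3)@(13, 7): e=[0,112,-16] → ·  [on edge]
    (1,4)@(3, 9): e=[48,0,48] → █  [on edge]
    (4,4)@(9, 9): e=[12,60,24] → █
    (5,4)@(11, 9): e=[0,80,16] → ·  [on edge]
    (7,4)@(15, 9): e=[-24,120,0] → ·  [on edge]
    (4,5)@(9, 11): e=[0,48,48] → ·  [on edge]
    (3,6)@(7, 13): e=[0,16,80] → ·  [on edge]
  covered (10 px):
    · · · · · · · · ·
    · · · · · · · · ·
    █ · · · · · · · ·
    · █ █ █ · · · · ·
    · █ █ █ █ · · · ·
    · · █ █ · · · · ·
    · · · · · · · · ·
T3:
  2·area = 121  (B↔C swapped to make it positive)
  edge (8, 14)→(3, 7): d=(-5,-7) top-left  bias=+0
  edge (3, 7)→(16, 1): d=(13,-6) top-left  bias=+0
  edge (16, 1)→(8, 14): d=(-8,13) right/bottom  bias=-1
    (6,1)@(13, 3): e=[90,8,23] → █
    (7,1)@(15, 3): e=[104,20,-3] → ·
    (4,2)@(9, 5): e=[52,10,59] → █
    (5,2)@(11, 5): e=[66,22,33] → █
    (7,2)@(15, 5): e=[94,46,-19] → ·
    (1,3)@(3, 7): e=[0,0,121] → █  [on edge]
    (2,3)@(5, 7): e=[14,12,95] → █
    (3,3)@(7, 7): e=[28,24,69] → █
    (6,3)@(13, 7): e=[70,60,-9] → ·
    (1,4)@(3, 9): e=[-10,26,105] → ·
    (2,4)@(5, 9): e=[4,38,79] → █
    (6,4)@(13, 9): e=[60,86,-25] → ·
  covered (15 px):
    · · · · · · · · ·
    · · · · · · █ · ·
    · · · · █ █ █ · ·
    · █ █ █ █ █ · · ·
    · · █ █ █ █ · · ·
    · · · █ █ · · · ·
    · · · · · · · · ·

Z-buffer (winner per pixel, '.' = empty):
  . . . . . . . . .
  . . . . 1 1 3 . .
  2 . . . 3 3 3 . .
  . 2 2 2 3 3 . . .
  . 2 2 2 2 3 . . .
  . . 2 2 3 . . . .
  . . . . . . . . .

Result: -1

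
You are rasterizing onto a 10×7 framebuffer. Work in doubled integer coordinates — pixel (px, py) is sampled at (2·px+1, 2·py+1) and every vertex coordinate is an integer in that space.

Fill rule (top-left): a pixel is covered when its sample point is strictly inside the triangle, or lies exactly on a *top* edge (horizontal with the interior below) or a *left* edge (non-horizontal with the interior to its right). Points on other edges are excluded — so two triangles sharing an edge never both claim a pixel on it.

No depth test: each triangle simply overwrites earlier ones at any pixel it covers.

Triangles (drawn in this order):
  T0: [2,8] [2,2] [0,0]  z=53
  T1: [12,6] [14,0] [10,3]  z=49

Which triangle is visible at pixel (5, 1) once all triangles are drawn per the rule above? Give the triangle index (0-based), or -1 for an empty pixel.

T0:
  2·area = 12  (B↔C swapped to make it positive)
  edge (2, 8)→(0, 0): d=(-2,-8) top-left  bias=+0
  edge (0, 0)→(2, 2): d=(2,2) right/bottom  bias=-1
  edge (2, 2)→(2, 8): d=(0,6) right/bottom  bias=-1
    (0,0)@(1, 1): e=[6,0,6] → .  [on edge]
    (0,1)@(1, 3): e=[2,4,6] → X
    (1,1)@(3, 3): e=[18,0,-6] → .  [on edge]
    (0,2)@(1, 5): e=[-2,8,6] → .
    (2,2)@(5, 5): e=[30,0,-18] → .  [on edge]
    (3,3)@(7, 7): e=[42,0,-30] → .  [on edge]
    (4,4)@(9, 9): e=[54,0,-42] → .  [on edge]
    (5,5)@(11, 11): e=[66,0,-54] → .  [on edge]
    (6,6)@(13, 13): e=[78,0,-66] → .  [on edge]
  covered (1 px):
    . . . . . . . . . .
    X . . . . . . . . .
    . . . . . . . . . .
    . . . . . . . . . .
    . . . . . . . . . .
    . . . . . . . . . .
    . . . . . . . . . .
T1:
  2·area = 18  (B↔C swapped to make it positive)
  edge (12, 6)→(10, 3): d=(-2,-3) top-left  bias=+0
  edge (10, 3)→(14, 0): d=(4,-3) top-left  bias=+0
  edge (14, 0)→(12, 6): d=(-2,6) right/bottom  bias=-1
    (6,0)@(13, 1): e=[13,1,4] → X
    (7,0)@(15, 1): e=[19,7,-8] → .
    (5,1)@(11, 3): e=[3,3,12] → X
    (6,1)@(13, 3): e=[9,9,0] → .  [on edge]
    (5,2)@(11, 5): e=[-1,11,8] → .
    (5,4)@(11, 9): e=[-9,27,0] → .  [on edge]
  covered (2 px):
    . . . . . . X . . .
    . . . . . X . . . .
    . . . . . . . . . .
    . . . . . . . . . .
    . . . . . . . . . .
    . . . . . . . . . .
    . . . . . . . . . .

Z-buffer (winner per pixel, '.' = empty):
  . . . . . . 1 . . .
  0 . . . . 1 . . . .
  . . . . . . . . . .
  . . . . . . . . . .
  . . . . . . . . . .
  . . . . . . . . . .
  . . . . . . . . . .

Result: 1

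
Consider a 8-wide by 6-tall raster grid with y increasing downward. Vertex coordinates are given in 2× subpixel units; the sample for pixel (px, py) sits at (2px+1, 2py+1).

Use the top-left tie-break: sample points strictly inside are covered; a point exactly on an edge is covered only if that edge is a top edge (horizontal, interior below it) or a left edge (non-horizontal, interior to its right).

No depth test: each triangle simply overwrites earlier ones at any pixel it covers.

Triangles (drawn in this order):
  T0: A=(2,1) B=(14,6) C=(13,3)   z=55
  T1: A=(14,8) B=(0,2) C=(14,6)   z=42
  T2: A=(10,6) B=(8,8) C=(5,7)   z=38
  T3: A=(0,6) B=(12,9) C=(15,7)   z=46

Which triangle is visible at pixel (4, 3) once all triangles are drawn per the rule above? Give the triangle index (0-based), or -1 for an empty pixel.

T0:
  2·area = 31  (B↔C swapped to make it positive)
  edge (2, 1)→(13, 3): d=(11,2) right/bottom  bias=-1
  edge (13, 3)→(14, 6): d=(1,3) right/bottom  bias=-1
  edge (14, 6)→(2, 1): d=(-12,-5) top-left  bias=+0
    (3,1)@(7, 3): e=[12,18,1] → X
    (4,1)@(9, 3): e=[8,12,11] → X
    (5,1)@(11, 3): e=[4,6,21] → X
    (6,1)@(13, 3): e=[0,0,31] → .  [on edge]
    (3,2)@(7, 5): e=[34,20,-23] → .
    (4,2)@(9, 5): e=[30,14,-13] → .
    (5,2)@(11, 5): e=[26,8,-3] → .
    (6,2)@(13, 5): e=[22,2,7] → X
    (7,2)@(15, 5): e=[18,-4,17] → .
    (6,3)@(13, 7): e=[44,4,-17] → .
    (7,4)@(15, 9): e=[62,0,-31] → .  [on edge]
  covered (4 px):
    . . . . . . . .
    . . . X X X . .
    . . . . . . X .
    . . . . . . . .
    . . . . . . . .
    . . . . . . . .
T1:
  2·area = 28
  edge (14, 8)→(0, 2): d=(-14,-6) top-left  bias=+0
  edge (0, 2)→(14, 6): d=(14,4) right/bottom  bias=-1
  edge (14, 6)→(14, 8): d=(0,2) right/bottom  bias=-1
    (1,1)@(3, 3): e=[4,2,22] → X
    (2,1)@(5, 3): e=[16,-6,18] → .
    (1,2)@(3, 5): e=[-24,30,22] → .
    (3,2)@(7, 5): e=[0,14,14] → X  [on edge]
    (4,2)@(9, 5): e=[12,6,10] → X
    (5,2)@(11, 5): e=[24,-2,6] → .
    (3,3)@(7, 7): e=[-28,42,14] → .
    (4,3)@(9, 7): e=[-16,34,10] → .
    (6,3)@(13, 7): e=[8,18,2] → X
    (7,3)@(15, 7): e=[20,10,-2] → .
    (6,4)@(13, 9): e=[-20,46,2] → .
  covered (4 px):
    . . . . . . . .
    . X . . . . . .
    . . . X X . . .
    . . . . . . X .
    . . . . . . . .
    . . . . . . . .
T2:
  2·area = 8
  edge (10, 6)→(8, 8): d=(-2,2) right/bottom  bias=-1
  edge (8, 8)→(5, 7): d=(-3,-1) top-left  bias=+0
  edge (5, 7)→(10, 6): d=(5,-1) top-left  bias=+0
    (7,0)@(15, 1): e=[0,28,-20] → .  [on edge]
    (6,1)@(13, 3): e=[0,20,-12] → .  [on edge]
    (5,2)@(11, 5): e=[0,12,-4] → .  [on edge]
    (7,2)@(15, 5): e=[-8,16,0] → .  [on edge]
    (2,3)@(5, 7): e=[8,0,0] → X  [on edge]
    (3,3)@(7, 7): e=[4,2,2] → X
    (4,3)@(9, 7): e=[0,4,4] → .  [on edge]
    (2,4)@(5, 9): e=[4,-6,10] → .
    (3,4)@(7, 9): e=[0,-4,12] → .  [on edge]
    (5,4)@(11, 9): e=[-8,0,16] → .  [on edge]
    (2,5)@(5, 11): e=[0,-12,20] → .  [on edge]
  covered (2 px):
    . . . . . . . .
    . . . . . . . .
    . . . . . . . .
    . . X X . . . .
    . . . . . . . .
    . . . . . . . .
T3:
  2·area = 33  (B↔C swapped to make it positive)
  edge (0, 6)→(15, 7): d=(15,1) right/bottom  bias=-1
  edge (15, 7)→(12, 9): d=(-3,2) right/bottom  bias=-1
  edge (12, 9)→(0, 6): d=(-12,-3) top-left  bias=+0
    (2,3)@(5, 7): e=[10,20,3] → X
    (3,3)@(7, 7): e=[8,16,9] → X
    (4,3)@(9, 7): e=[6,12,15] → X
    (5,3)@(11, 7): e=[4,8,21] → X
    (6,3)@(13, 7): e=[2,4,27] → X
    (7,3)@(15, 7): e=[0,0,33] → .  [on edge]
    (2,4)@(5, 9): e=[40,14,-21] → .
    (3,4)@(7, 9): e=[38,10,-15] → .
    (4,4)@(9, 9): e=[36,6,-9] → .
    (5,4)@(11, 9): e=[34,2,-3] → .
    (6,4)@(13, 9): e=[32,-2,3] → .
    (4,5)@(9, 11): e=[66,0,-33] → .  [on edge]
  covered (5 px):
    . . . . . . . .
    . . . . . . . .
    . . . . . . . .
    . . X X X X X .
    . . . . . . . .
    . . . . . . . .

Z-buffer (winner per pixel, '.' = empty):
  . . . . . . . .
  . 1 . 0 0 0 . .
  . . . 1 1 . 0 .
  . . 3 3 3 3 3 .
  . . . . . . . .
  . . . . . . . .

Answer: 3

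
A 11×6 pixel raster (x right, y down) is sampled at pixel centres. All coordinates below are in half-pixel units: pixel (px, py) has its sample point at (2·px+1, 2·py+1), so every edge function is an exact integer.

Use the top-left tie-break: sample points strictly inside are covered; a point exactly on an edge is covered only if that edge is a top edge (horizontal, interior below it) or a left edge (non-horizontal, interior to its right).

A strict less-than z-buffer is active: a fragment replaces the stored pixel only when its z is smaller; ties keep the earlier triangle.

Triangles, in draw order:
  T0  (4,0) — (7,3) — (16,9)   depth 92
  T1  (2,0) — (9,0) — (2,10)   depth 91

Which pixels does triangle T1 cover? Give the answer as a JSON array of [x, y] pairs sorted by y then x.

T0:
  2·area = 9  (B↔C swapped to make it positive)
  edge (4, 0)→(16, 9): d=(12,9) right/bottom  bias=-1
  edge (16, 9)→(7, 3): d=(-9,-6) top-left  bias=+0
  edge (7, 3)→(4, 0): d=(-3,-3) top-left  bias=+0
    (2,0)@(5, 1): e=[3,6,0] → X  [on edge]
    (3,0)@(7, 1): e=[-15,18,6] → .
    (2,1)@(5, 3): e=[27,-12,-6] → .
    (3,1)@(7, 3): e=[9,0,0] → X  [on edge]
    (4,1)@(9, 3): e=[-9,12,6] → .
    (3,2)@(7, 5): e=[33,-18,-6] → .
    (4,2)@(9, 5): e=[15,-6,0] → .  [on edge]
    (5,3)@(11, 7): e=[21,-12,0] → .  [on edge]
    (6,3)@(13, 7): e=[3,0,6] → X  [on edge]
    (7,3)@(15, 7): e=[-15,12,12] → .
    (6,4)@(13, 9): e=[27,-18,0] → .  [on edge]
    (7,5)@(15, 11): e=[33,-24,0] → .  [on edge]
    (9,5)@(19, 11): e=[-3,0,12] → .  [on edge]
  covered (3 px):
    . . X . . . . . . . .
    . . . X . . . . . . .
    . . . . . . . . . . .
    . . . . . . X . . . .
    . . . . . . . . . . .
    . . . . . . . . . . .
T1:
  2·area = 70
  edge (2, 0)→(9, 0): d=(7,0) top-left  bias=+0
  edge (9, 0)→(2, 10): d=(-7,10) right/bottom  bias=-1
  edge (2, 10)→(2, 0): d=(0,-10) top-left  bias=+0
    (1,0)@(3, 1): e=[7,53,10] → X
    (2,0)@(5, 1): e=[7,33,30] → X
    (3,0)@(7, 1): e=[7,13,50] → X
    (4,0)@(9, 1): e=[7,-7,70] → .
    (1,1)@(3, 3): e=[21,39,10] → X
    (3,1)@(7, 3): e=[21,-1,50] → .
    (1,2)@(3, 5): e=[35,25,10] → X
    (3,2)@(7, 5): e=[35,-15,50] → .
    (1,3)@(3, 7): e=[49,11,10] → X
    (2,3)@(5, 7): e=[49,-9,30] → .
    (1,4)@(3, 9): e=[63,-3,10] → .
  covered (8 px):
    . X X X . . . . . . .
    . X X . . . . . . . .
    . X X . . . . . . . .
    . X . . . . . . . . .
    . . . . . . . . . . .
    . . . . . . . . . . .

Result: [[1,0],[2,0],[3,0],[1,1],[2,1],[1,2],[2,2],[1,3]]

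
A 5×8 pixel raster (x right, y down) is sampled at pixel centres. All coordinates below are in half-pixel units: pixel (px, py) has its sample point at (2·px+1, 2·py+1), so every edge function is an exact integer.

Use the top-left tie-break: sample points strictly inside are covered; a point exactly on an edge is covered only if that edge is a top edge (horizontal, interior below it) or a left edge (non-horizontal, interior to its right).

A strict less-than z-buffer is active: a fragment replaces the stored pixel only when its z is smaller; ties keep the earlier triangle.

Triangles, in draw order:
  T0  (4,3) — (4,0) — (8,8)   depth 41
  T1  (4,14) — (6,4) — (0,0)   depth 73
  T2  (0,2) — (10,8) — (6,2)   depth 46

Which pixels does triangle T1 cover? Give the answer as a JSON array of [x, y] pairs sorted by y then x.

T0:
  2·area = 12
  edge (4, 3)→(4, 0): d=(0,-3) top-left  bias=+0
  edge (4, 0)→(8, 8): d=(4,8) right/bottom  bias=-1
  edge (8, 8)→(4, 3): d=(-4,-5) top-left  bias=+0
    (2,1)@(5, 3): e=[3,4,5] → █
    (3,1)@(7, 3): e=[9,-12,15] → ·
    (2,2)@(5, 5): e=[3,12,-3] → ·
  covered (1 px):
    · · · · ·
    · · █ · ·
    · · · · ·
    · · · · ·
    · · · · ·
    · · · · ·
    · · · · ·
    · · · · ·
T1:
  2·area = 68  (B↔C swapped to make it positive)
  edge (4, 14)→(0, 0): d=(-4,-14) top-left  bias=+0
  edge (0, 0)→(6, 4): d=(6,4) right/bottom  bias=-1
  edge (6, 4)→(4, 14): d=(-2,10) right/bottom  bias=-1
    (0,0)@(1, 1): e=[10,2,56] → █
    (1,0)@(3, 1): e=[38,-6,36] → ·
    (0,1)@(1, 3): e=[2,14,52] → █
    (1,1)@(3, 3): e=[30,6,32] → █
    (2,1)@(5, 3): e=[58,-2,12] → ·
    (0,2)@(1, 5): e=[-6,26,48] → ·
    (1,2)@(3, 5): e=[22,18,28] → █
    (2,2)@(5, 5): e=[50,10,8] → █
    (3,2)@(7, 5): e=[78,2,-12] → ·
    (1,3)@(3, 7): e=[14,30,24] → █
    (3,3)@(7, 7): e=[70,14,-16] → ·
    (1,4)@(3, 9): e=[6,42,20] → █
    (2,4)@(5, 9): e=[34,34,0] → ·  [on edge]
  covered (8 px):
    █ · · · ·
    █ █ · · ·
    · █ █ · ·
    · █ █ · ·
    · █ · · ·
    · · · · ·
    · · · · ·
    · · · · ·
T2:
  2·area = 36  (B↔C swapped to make it positive)
  edge (0, 2)→(6, 2): d=(6,0) top-left  bias=+0
  edge (6, 2)→(10, 8): d=(4,6) right/bottom  bias=-1
  edge (10, 8)→(0, 2): d=(-10,-6) top-left  bias=+0
    (1,1)@(3, 3): e=[6,22,8] → █
    (2,1)@(5, 3): e=[6,10,20] → █
    (3,1)@(7, 3): e=[6,-2,32] → ·
    (1,2)@(3, 5): e=[18,30,-12] → ·
    (2,2)@(5, 5): e=[18,18,0] → █  [on edge]
    (3,2)@(7, 5): e=[18,6,12] → █
    (4,2)@(9, 5): e=[18,-6,24] → ·
    (2,3)@(5, 7): e=[30,26,-20] → ·
    (3,3)@(7, 7): e=[30,14,-8] → ·
    (4,3)@(9, 7): e=[30,2,4] → █
    (4,4)@(9, 9): e=[42,10,-16] → ·
  covered (5 px):
    · · · · ·
    · █ █ · ·
    · · █ █ ·
    · · · · █
    · · · · ·
    · · · · ·
    · · · · ·
    · · · · ·

Result: [[0,0],[0,1],[1,1],[1,2],[2,2],[1,3],[2,3],[1,4]]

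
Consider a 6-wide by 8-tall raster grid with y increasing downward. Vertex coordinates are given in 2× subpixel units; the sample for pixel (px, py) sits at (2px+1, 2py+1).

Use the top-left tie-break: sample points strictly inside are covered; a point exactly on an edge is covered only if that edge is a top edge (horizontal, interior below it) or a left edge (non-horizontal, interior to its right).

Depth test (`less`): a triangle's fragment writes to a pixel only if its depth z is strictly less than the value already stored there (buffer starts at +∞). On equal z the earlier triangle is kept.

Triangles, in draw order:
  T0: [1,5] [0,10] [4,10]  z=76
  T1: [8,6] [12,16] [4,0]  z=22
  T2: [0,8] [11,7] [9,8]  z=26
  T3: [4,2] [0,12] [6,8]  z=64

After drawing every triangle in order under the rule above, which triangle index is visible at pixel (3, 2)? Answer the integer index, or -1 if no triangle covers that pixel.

T0:
  2·area = 20  (B↔C swapped to make it positive)
  edge (1, 5)→(4, 10): d=(3,5) right/bottom  bias=-1
  edge (4, 10)→(0, 10): d=(-4,0) right/bottom  bias=-1
  edge (0, 10)→(1, 5): d=(1,-5) top-left  bias=+0
    (0,2)@(1, 5): e=[0,20,0] → ·  [on edge]
    (0,3)@(1, 7): e=[6,12,2] → #
    (1,3)@(3, 7): e=[-4,12,12] → ·
    (0,4)@(1, 9): e=[12,4,4] → #
    (1,4)@(3, 9): e=[2,4,14] → #
    (2,4)@(5, 9): e=[-8,4,24] → ·
    (0,5)@(1, 11): e=[18,-4,6] → ·
    (1,5)@(3, 11): e=[8,-4,16] → ·
    (3,7)@(7, 15): e=[0,-20,40] → ·  [on edge]
  covered (3 px):
    · · · · · ·
    · · · · · ·
    · · · · · ·
    # · · · · ·
    # # · · · ·
    · · · · · ·
    · · · · · ·
    · · · · · ·
T1:
  2·area = 16
  edge (8, 6)→(12, 16): d=(4,10) right/bottom  bias=-1
  edge (12, 16)→(4, 0): d=(-8,-16) top-left  bias=+0
  edge (4, 0)→(8, 6): d=(4,6) right/bottom  bias=-1
    (3,2)@(7, 5): e=[6,8,2] → #
    (4,2)@(9, 5): e=[-14,40,-10] → ·
    (3,3)@(7, 7): e=[14,-8,10] → ·
    (4,4)@(9, 9): e=[2,8,6] → #
    (5,4)@(11, 9): e=[-18,40,-6] → ·
    (4,5)@(9, 11): e=[10,-8,14] → ·
  covered (2 px):
    · · · · · ·
    · · · · · ·
    · · · # · ·
    · · · · · ·
    · · · · # ·
    · · · · · ·
    · · · · · ·
    · · · · · ·
T2:
  2·area = 9
  edge (0, 8)→(11, 7): d=(11,-1) top-left  bias=+0
  edge (11, 7)→(9, 8): d=(-2,1) right/bottom  bias=-1
  edge (9, 8)→(0, 8): d=(-9,0) right/bottom  bias=-1
    (5,3)@(11, 7): e=[0,0,9] → ·  [on edge]
    (3,4)@(7, 9): e=[18,0,-9] → ·  [on edge]
    (1,5)@(3, 11): e=[36,0,-27] → ·  [on edge]
  covered (0 px):
    · · · · · ·
    · · · · · ·
    · · · · · ·
    · · · · · ·
    · · · · · ·
    · · · · · ·
    · · · · · ·
    · · · · · ·
T3:
  2·area = 44  (B↔C swapped to make it positive)
  edge (4, 2)→(6, 8): d=(2,6) right/bottom  bias=-1
  edge (6, 8)→(0, 12): d=(-6,4) right/bottom  bias=-1
  edge (0, 12)→(4, 2): d=(4,-10) top-left  bias=+0
    (1,2)@(3, 5): e=[12,30,2] → #
    (2,2)@(5, 5): e=[0,22,22] → ·  [on edge]
    (1,3)@(3, 7): e=[16,18,10] → #
    (2,3)@(5, 7): e=[4,10,30] → #
    (3,3)@(7, 7): e=[-8,2,50] → ·
    (1,4)@(3, 9): e=[20,6,18] → #
    (2,4)@(5, 9): e=[8,-2,38] → ·
    (0,5)@(1, 11): e=[36,2,6] → #
    (1,5)@(3, 11): e=[24,-6,26] → ·
    (3,5)@(7, 11): e=[0,-22,66] → ·  [on edge]
    (0,6)@(1, 13): e=[40,-10,14] → ·
  covered (5 px):
    · · · · · ·
    · · · · · ·
    · # · · · ·
    · # # · · ·
    · # · · · ·
    # · · · · ·
    · · · · · ·
    · · · · · ·

Z-buffer (winner per pixel, '.' = empty):
  . . . . . .
  . . . . . .
  . 3 . 1 . .
  0 3 3 . . .
  0 3 . . 1 .
  3 . . . . .
  . . . . . .
  . . . . . .

Final: 1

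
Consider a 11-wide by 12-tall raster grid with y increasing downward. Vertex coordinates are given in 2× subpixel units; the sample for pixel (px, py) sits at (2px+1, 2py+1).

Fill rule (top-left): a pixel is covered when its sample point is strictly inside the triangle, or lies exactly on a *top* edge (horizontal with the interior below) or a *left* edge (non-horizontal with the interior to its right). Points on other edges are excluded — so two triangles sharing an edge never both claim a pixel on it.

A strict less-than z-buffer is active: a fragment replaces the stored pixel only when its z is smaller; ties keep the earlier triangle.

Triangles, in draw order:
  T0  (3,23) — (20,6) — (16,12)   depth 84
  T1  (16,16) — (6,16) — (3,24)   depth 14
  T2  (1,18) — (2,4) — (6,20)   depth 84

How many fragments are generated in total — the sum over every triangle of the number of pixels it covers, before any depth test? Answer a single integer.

T0:
  2·area = 34
  edge (3, 23)→(20, 6): d=(17,-17) top-left  bias=+0
  edge (20, 6)→(16, 12): d=(-4,6) right/bottom  bias=-1
  edge (16, 12)→(3, 23): d=(-13,11) right/bottom  bias=-1
    (10,2)@(21, 5): e=[0,-2,36] → ·  [on edge]
    (9,3)@(19, 7): e=[0,2,32] → #  [on edge]
    (10,3)@(21, 7): e=[34,-10,10] → ·
    (8,4)@(17, 9): e=[0,6,28] → #  [on edge]
    (9,4)@(19, 9): e=[34,-6,6] → ·
    (7,5)@(15, 11): e=[0,10,24] → #  [on edge]
    (8,5)@(17, 11): e=[34,-2,2] → ·
    (6,6)@(13, 13): e=[0,14,20] → #  [on edge]
    (7,6)@(15, 13): e=[34,2,-2] → ·
    (5,7)@(11, 15): e=[0,18,16] → #  [on edge]
    (6,7)@(13, 15): e=[34,6,-6] → ·
    (4,8)@(9, 17): e=[0,22,12] → #  [on edge]
    (3,9)@(7, 19): e=[0,26,8] → #  [on edge]
    (2,10)@(5, 21): e=[0,30,4] → #  [on edge]
    (1,11)@(3, 23): e=[0,34,0] → ·  [on edge]
  covered (8 px):
    · · · · · · · · · · ·
    · · · · · · · · · · ·
    · · · · · · · · · · ·
    · · · · · · · · · # ·
    · · · · · · · · # · ·
    · · · · · · · # · · ·
    · · · · · · # · · · ·
    · · · · · # · · · · ·
    · · · · # · · · · · ·
    · · · # · · · · · · ·
    · · # · · · · · · · ·
    · · · · · · · · · · ·
T1:
  2·area = 80  (B↔C swapped to make it positive)
  edge (16, 16)→(3, 24): d=(-13,8) right/bottom  bias=-1
  edge (3, 24)→(6, 16): d=(3,-8) top-left  bias=+0
  edge (6, 16)→(16, 16): d=(10,0) top-left  bias=+0
    (3,8)@(7, 17): e=[59,11,10] → #
    (4,8)@(9, 17): e=[43,27,10] → #
    (5,8)@(11, 17): e=[27,43,10] → #
    (6,8)@(13, 17): e=[11,59,10] → #
    (7,8)@(15, 17): e=[-5,75,10] → ·
    (2,9)@(5, 19): e=[49,1,30] → #
    (6,9)@(13, 19): e=[-15,65,30] → ·
    (2,10)@(5, 21): e=[23,7,50] → #
    (4,10)@(9, 21): e=[-9,39,50] → ·
    (5,10)@(11, 21): e=[-25,55,50] → ·
    (2,11)@(5, 23): e=[-3,13,70] → ·
    (3,11)@(7, 23): e=[-19,29,70] → ·
  covered (10 px):
    · · · · · · · · · · ·
    · · · · · · · · · · ·
    · · · · · · · · · · ·
    · · · · · · · · · · ·
    · · · · · · · · · · ·
    · · · · · · · · · · ·
    · · · · · · · · · · ·
    · · · · · · · · · · ·
    · · · # # # # · · · ·
    · · # # # # · · · · ·
    · · # # · · · · · · ·
    · · · · · · · · · · ·
T2:
  2·area = 72
  edge (1, 18)→(2, 4): d=(1,-14) top-left  bias=+0
  edge (2, 4)→(6, 20): d=(4,16) right/bottom  bias=-1
  edge (6, 20)→(1, 18): d=(-5,-2) top-left  bias=+0
    (1,4)@(3, 9): e=[19,4,49] → #
    (2,4)@(5, 9): e=[47,-28,53] → ·
    (1,5)@(3, 11): e=[21,12,39] → #
    (2,5)@(5, 11): e=[49,-20,43] → ·
    (1,6)@(3, 13): e=[23,20,29] → #
    (2,6)@(5, 13): e=[51,-12,33] → ·
    (1,7)@(3, 15): e=[25,28,19] → #
    (2,7)@(5, 15): e=[53,-4,23] → ·
    (1,8)@(3, 17): e=[27,36,9] → #
    (2,8)@(5, 17): e=[55,4,13] → #
    (3,8)@(7, 17): e=[83,-28,17] → ·
    (1,9)@(3, 19): e=[29,44,-1] → ·
  covered (7 px):
    · · · · · · · · · · ·
    · · · · · · · · · · ·
    · · · · · · · · · · ·
    · · · · · · · · · · ·
    · # · · · · · · · · ·
    · # · · · · · · · · ·
    · # · · · · · · · · ·
    · # · · · · · · · · ·
    · # # · · · · · · · ·
    · · # · · · · · · · ·
    · · · · · · · · · · ·
    · · · · · · · · · · ·

Final: 25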